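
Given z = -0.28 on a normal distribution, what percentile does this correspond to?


CDF(z) = 0.5 * (1 + erf(z/sqrt(2)))
erf(-0.198) = -0.2205
CDF = 0.3897
Percentile rank = 0.3897 * 100 = 38.97

38.97


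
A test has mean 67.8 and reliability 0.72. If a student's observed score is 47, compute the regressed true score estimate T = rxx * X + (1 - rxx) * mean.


T_est = rxx * X + (1 - rxx) * mean
T_est = 0.72 * 47 + 0.28 * 67.8
T_est = 33.84 + 18.984
T_est = 52.824

52.824


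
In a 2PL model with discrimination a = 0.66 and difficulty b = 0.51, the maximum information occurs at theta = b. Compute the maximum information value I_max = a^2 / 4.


For 2PL, max info at theta = b = 0.51
I_max = a^2 / 4 = 0.66^2 / 4
= 0.4356 / 4
I_max = 0.1089

0.1089


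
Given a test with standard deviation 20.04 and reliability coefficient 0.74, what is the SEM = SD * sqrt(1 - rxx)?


SEM = SD * sqrt(1 - rxx)
SEM = 20.04 * sqrt(1 - 0.74)
SEM = 20.04 * sqrt(0.26) = 20.04 * 0.509902
SEM = 10.2184

10.2184


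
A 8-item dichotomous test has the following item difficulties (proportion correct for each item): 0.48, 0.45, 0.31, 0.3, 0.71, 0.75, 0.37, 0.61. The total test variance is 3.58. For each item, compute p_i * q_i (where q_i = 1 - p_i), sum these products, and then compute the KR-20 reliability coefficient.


For each item, compute p_i * q_i:
  Item 1: 0.48 * 0.52 = 0.2496
  Item 2: 0.45 * 0.55 = 0.2475
  Item 3: 0.31 * 0.69 = 0.2139
  Item 4: 0.3 * 0.7 = 0.21
  Item 5: 0.71 * 0.29 = 0.2059
  Item 6: 0.75 * 0.25 = 0.1875
  Item 7: 0.37 * 0.63 = 0.2331
  Item 8: 0.61 * 0.39 = 0.2379
Sum(p_i * q_i) = 0.2496 + 0.2475 + 0.2139 + 0.21 + 0.2059 + 0.1875 + 0.2331 + 0.2379 = 1.7854
KR-20 = (k/(k-1)) * (1 - Sum(p_i*q_i) / Var_total)
= (8/7) * (1 - 1.7854/3.58)
= 1.1429 * 0.5013
KR-20 = 0.5729

0.5729


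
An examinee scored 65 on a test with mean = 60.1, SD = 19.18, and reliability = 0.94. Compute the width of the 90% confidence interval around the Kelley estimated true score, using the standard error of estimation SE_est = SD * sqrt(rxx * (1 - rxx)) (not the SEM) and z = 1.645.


True score estimate = 0.94*65 + 0.06*60.1 = 64.706
SE_est = SD * sqrt(rxx * (1 - rxx)) = 19.18 * sqrt(0.94 * 0.06) = 19.18 * sqrt(0.0564) = 4.554998
CI = T_est +/- z * SE_est, so width = 2 * z * SE_est = 2 * 1.645 * 4.554998
Width = 14.9859

14.9859


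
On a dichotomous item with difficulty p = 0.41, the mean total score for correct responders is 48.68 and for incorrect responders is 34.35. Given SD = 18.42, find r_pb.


q = 1 - p = 0.59
rpb = ((M1 - M0) / SD) * sqrt(p * q)
rpb = ((48.68 - 34.35) / 18.42) * sqrt(0.41 * 0.59)
rpb = 0.3826

0.3826


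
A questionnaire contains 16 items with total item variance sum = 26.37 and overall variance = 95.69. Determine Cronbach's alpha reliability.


alpha = (k/(k-1)) * (1 - sum(si^2)/s_total^2)
= (16/15) * (1 - 26.37/95.69)
alpha = 0.7727

0.7727


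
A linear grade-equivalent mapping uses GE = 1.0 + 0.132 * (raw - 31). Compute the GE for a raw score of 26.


raw - median = 26 - 31 = -5
slope * diff = 0.132 * -5 = -0.66
GE = 1.0 + -0.66
GE = 0.34

0.34


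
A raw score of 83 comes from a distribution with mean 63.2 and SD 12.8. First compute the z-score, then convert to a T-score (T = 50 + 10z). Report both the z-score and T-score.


z = (X - mean) / SD = (83 - 63.2) / 12.8
z = 19.8 / 12.8
z = 1.5469
T-score = T = 50 + 10z
Carry z at full precision (z = 19.8 / 12.8) into the conversion:
T-score = 50 + 10 * (19.8 / 12.8) = 50 + 198 / 12.8
T-score = 50 + 15.4688
T-score = 65.4688

65.4688


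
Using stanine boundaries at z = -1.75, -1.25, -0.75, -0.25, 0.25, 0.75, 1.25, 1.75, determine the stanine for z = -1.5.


Stanine boundaries: [-1.75, -1.25, -0.75, -0.25, 0.25, 0.75, 1.25, 1.75]
z = -1.5
Check each boundary:
  z >= -1.75 -> could be stanine 2
  z < -1.25
  z < -0.75
  z < -0.25
  z < 0.25
  z < 0.75
  z < 1.25
  z < 1.75
Highest qualifying boundary gives stanine = 2

2


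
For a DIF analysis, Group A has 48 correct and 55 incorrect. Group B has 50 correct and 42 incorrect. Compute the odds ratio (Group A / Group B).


Odds_A = 48/55 = 0.8727
Odds_B = 50/42 = 1.1905
OR = Odds_A / Odds_B = 0.8727 / 1.1905
Exactly, OR = (48 * 42) / (55 * 50) = 2016 / 2750
OR = 0.7331

0.7331


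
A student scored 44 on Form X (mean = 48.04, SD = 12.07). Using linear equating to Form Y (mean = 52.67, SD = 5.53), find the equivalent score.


slope = SD_Y / SD_X = 5.53 / 12.07 ~ 0.4582
intercept = mean_Y - slope * mean_X = 52.67 - (5.53 / 12.07) * 48.04 ~ 30.66
Y = slope * X + intercept. To avoid rounding drift from the rounded slope/intercept, evaluate the equivalent form Y = mean_Y + SD_Y * (X - mean_X) / SD_X at full precision:
Y = 52.67 + 5.53 * (44 - 48.04) / 12.07
Y = 52.67 - 5.53 * 4.04 / 12.07
Y = 52.67 - 22.3412 / 12.07
Y = 52.67 - 1.851
Y = 50.819

50.819


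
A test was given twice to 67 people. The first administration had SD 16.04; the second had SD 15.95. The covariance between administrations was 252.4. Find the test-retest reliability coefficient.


r = cov(X,Y) / (SD_X * SD_Y)
r = 252.4 / (16.04 * 15.95)
r = 252.4 / 255.838
r = 0.9866

0.9866


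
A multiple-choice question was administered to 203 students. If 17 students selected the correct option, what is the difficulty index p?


Item difficulty p = number correct / total examinees
p = 17 / 203
p = 0.0837

0.0837


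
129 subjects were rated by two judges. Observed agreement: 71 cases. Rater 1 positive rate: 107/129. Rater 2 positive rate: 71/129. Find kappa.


P_o = 71/129 = 0.550388
P_e = (107*71 + 22*58) / 16641 = 0.533201
kappa = (P_o - P_e) / (1 - P_e)
kappa = (0.550388 - 0.533201) / (1 - 0.533201)
kappa = 0.0368

0.0368


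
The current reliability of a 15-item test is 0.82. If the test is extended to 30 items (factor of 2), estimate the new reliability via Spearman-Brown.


r_new = (n * rxx) / (1 + (n-1) * rxx)
r_new = (2 * 0.82) / (1 + 1 * 0.82)
r_new = 1.64 / 1.82
r_new = 0.9011

0.9011


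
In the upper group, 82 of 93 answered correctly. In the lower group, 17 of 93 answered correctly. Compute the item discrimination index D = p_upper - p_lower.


p_upper = 82/93 = 0.8817
p_lower = 17/93 = 0.1828
D = 0.8817 - 0.1828 = 0.6989

0.6989


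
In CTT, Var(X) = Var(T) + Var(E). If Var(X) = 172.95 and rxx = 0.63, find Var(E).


var_true = rxx * var_obs = 0.63 * 172.95 = 108.9585
var_error = var_obs - var_true
var_error = 172.95 - 108.9585
var_error = 63.9915

63.9915


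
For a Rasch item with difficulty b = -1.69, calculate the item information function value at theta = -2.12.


P = 1/(1+exp(-(-2.12--1.69))) = 0.3941
I = P*(1-P) = 0.3941 * 0.6059
I = 0.2388

0.2388


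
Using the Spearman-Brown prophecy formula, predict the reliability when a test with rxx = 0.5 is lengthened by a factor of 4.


r_new = (n * rxx) / (1 + (n-1) * rxx)
r_new = (4 * 0.5) / (1 + 3 * 0.5)
r_new = 2.0 / 2.5
r_new = 0.8

0.8


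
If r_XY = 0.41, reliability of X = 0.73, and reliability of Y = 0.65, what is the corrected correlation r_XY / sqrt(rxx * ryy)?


r_corrected = rxy / sqrt(rxx * ryy)
= 0.41 / sqrt(0.73 * 0.65)
= 0.41 / sqrt(0.4745)
= 0.41 / 0.68884
r_corrected = 0.5952

0.5952


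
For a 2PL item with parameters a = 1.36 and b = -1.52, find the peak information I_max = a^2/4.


For 2PL, max info at theta = b = -1.52
I_max = a^2 / 4 = 1.36^2 / 4
= 1.8496 / 4
I_max = 0.4624

0.4624


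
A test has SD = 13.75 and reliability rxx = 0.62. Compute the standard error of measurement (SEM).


SEM = SD * sqrt(1 - rxx)
SEM = 13.75 * sqrt(1 - 0.62)
SEM = 13.75 * sqrt(0.38) = 13.75 * 0.616441
SEM = 8.4761

8.4761


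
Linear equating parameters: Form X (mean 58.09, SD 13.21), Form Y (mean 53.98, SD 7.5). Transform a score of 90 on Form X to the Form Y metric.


slope = SD_Y / SD_X = 7.5 / 13.21 ~ 0.5678
intercept = mean_Y - slope * mean_X = 53.98 - (7.5 / 13.21) * 58.09 ~ 20.9993
Y = slope * X + intercept. To avoid rounding drift from the rounded slope/intercept, evaluate the equivalent form Y = mean_Y + SD_Y * (X - mean_X) / SD_X at full precision:
Y = 53.98 + 7.5 * (90 - 58.09) / 13.21
Y = 53.98 + 7.5 * 31.91 / 13.21
Y = 53.98 + 239.325 / 13.21
Y = 53.98 + 18.117
Y = 72.097

72.097


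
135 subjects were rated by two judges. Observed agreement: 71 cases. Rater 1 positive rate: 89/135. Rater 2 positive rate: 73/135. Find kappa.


P_o = 71/135 = 0.525926
P_e = (89*73 + 46*62) / 18225 = 0.512977
kappa = (P_o - P_e) / (1 - P_e)
kappa = (0.525926 - 0.512977) / (1 - 0.512977)
kappa = 0.0266

0.0266


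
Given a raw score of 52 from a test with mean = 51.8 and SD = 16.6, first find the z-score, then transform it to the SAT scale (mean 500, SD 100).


z = (X - mean) / SD = (52 - 51.8) / 16.6
z = 0.2 / 16.6
z = 0.012
SAT-scale = SAT = 500 + 100z
Carry z at full precision (z = 0.2 / 16.6) into the conversion:
SAT-scale = 500 + 100 * (0.2 / 16.6) = 500 + 20 / 16.6
SAT-scale = 500 + 1.2048
SAT-scale = 501.2048

501.2048


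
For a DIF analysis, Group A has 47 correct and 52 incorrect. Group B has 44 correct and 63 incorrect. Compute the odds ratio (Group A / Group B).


Odds_A = 47/52 = 0.9038
Odds_B = 44/63 = 0.6984
OR = Odds_A / Odds_B = 0.9038 / 0.6984
Exactly, OR = (47 * 63) / (52 * 44) = 2961 / 2288
OR = 1.2941

1.2941


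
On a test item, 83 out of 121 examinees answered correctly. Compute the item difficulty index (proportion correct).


Item difficulty p = number correct / total examinees
p = 83 / 121
p = 0.686

0.686


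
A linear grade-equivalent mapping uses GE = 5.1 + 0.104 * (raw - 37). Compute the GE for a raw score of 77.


raw - median = 77 - 37 = 40
slope * diff = 0.104 * 40 = 4.16
GE = 5.1 + 4.16
GE = 9.26

9.26


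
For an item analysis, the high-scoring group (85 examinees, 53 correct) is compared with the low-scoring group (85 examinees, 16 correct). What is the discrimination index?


p_upper = 53/85 = 0.6235
p_lower = 16/85 = 0.1882
D = 0.6235 - 0.1882 = 0.4353

0.4353


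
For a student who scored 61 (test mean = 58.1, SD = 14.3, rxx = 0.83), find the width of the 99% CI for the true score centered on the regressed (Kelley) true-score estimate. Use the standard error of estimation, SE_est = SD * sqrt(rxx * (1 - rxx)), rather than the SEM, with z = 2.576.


True score estimate = 0.83*61 + 0.17*58.1 = 60.507
SE_est = SD * sqrt(rxx * (1 - rxx)) = 14.3 * sqrt(0.83 * 0.17) = 14.3 * sqrt(0.1411) = 5.371549
CI = T_est +/- z * SE_est, so width = 2 * z * SE_est = 2 * 2.576 * 5.371549
Width = 27.6742

27.6742


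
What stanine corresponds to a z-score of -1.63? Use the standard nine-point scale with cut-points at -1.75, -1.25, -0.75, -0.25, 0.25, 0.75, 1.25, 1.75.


Stanine boundaries: [-1.75, -1.25, -0.75, -0.25, 0.25, 0.75, 1.25, 1.75]
z = -1.63
Check each boundary:
  z >= -1.75 -> could be stanine 2
  z < -1.25
  z < -0.75
  z < -0.25
  z < 0.25
  z < 0.75
  z < 1.25
  z < 1.75
Highest qualifying boundary gives stanine = 2

2


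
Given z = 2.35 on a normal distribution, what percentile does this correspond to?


CDF(z) = 0.5 * (1 + erf(z/sqrt(2)))
erf(1.6617) = 0.9812
CDF = 0.9906
Percentile rank = 0.9906 * 100 = 99.06

99.06


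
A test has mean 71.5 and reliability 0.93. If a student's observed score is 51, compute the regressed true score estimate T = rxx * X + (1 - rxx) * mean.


T_est = rxx * X + (1 - rxx) * mean
T_est = 0.93 * 51 + 0.07 * 71.5
T_est = 47.43 + 5.005
T_est = 52.435

52.435


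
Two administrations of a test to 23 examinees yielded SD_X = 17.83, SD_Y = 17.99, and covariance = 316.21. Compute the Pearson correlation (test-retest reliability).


r = cov(X,Y) / (SD_X * SD_Y)
r = 316.21 / (17.83 * 17.99)
r = 316.21 / 320.7617
r = 0.9858

0.9858


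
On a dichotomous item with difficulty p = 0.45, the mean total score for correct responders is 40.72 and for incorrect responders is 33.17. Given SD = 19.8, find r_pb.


q = 1 - p = 0.55
rpb = ((M1 - M0) / SD) * sqrt(p * q)
rpb = ((40.72 - 33.17) / 19.8) * sqrt(0.45 * 0.55)
rpb = 0.1897

0.1897


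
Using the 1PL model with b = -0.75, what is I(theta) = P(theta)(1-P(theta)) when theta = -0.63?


P = 1/(1+exp(-(-0.63--0.75))) = 0.53
I = P*(1-P) = 0.53 * 0.47
I = 0.2491

0.2491


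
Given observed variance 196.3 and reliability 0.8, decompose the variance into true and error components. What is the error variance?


var_true = rxx * var_obs = 0.8 * 196.3 = 157.04
var_error = var_obs - var_true
var_error = 196.3 - 157.04
var_error = 39.26

39.26


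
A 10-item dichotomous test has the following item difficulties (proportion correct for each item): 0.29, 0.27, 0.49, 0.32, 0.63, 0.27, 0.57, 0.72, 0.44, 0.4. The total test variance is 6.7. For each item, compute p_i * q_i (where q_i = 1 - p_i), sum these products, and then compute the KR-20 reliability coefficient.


For each item, compute p_i * q_i:
  Item 1: 0.29 * 0.71 = 0.2059
  Item 2: 0.27 * 0.73 = 0.1971
  Item 3: 0.49 * 0.51 = 0.2499
  Item 4: 0.32 * 0.68 = 0.2176
  Item 5: 0.63 * 0.37 = 0.2331
  Item 6: 0.27 * 0.73 = 0.1971
  Item 7: 0.57 * 0.43 = 0.2451
  Item 8: 0.72 * 0.28 = 0.2016
  Item 9: 0.44 * 0.56 = 0.2464
  Item 10: 0.4 * 0.6 = 0.24
Sum(p_i * q_i) = 0.2059 + 0.1971 + 0.2499 + 0.2176 + 0.2331 + 0.1971 + 0.2451 + 0.2016 + 0.2464 + 0.24 = 2.2338
KR-20 = (k/(k-1)) * (1 - Sum(p_i*q_i) / Var_total)
= (10/9) * (1 - 2.2338/6.7)
= 1.1111 * 0.6666
KR-20 = 0.7407

0.7407


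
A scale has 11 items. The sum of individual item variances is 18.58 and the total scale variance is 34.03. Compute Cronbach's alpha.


alpha = (k/(k-1)) * (1 - sum(si^2)/s_total^2)
= (11/10) * (1 - 18.58/34.03)
alpha = 0.4994

0.4994


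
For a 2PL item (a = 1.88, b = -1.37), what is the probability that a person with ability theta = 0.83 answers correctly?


a*(theta - b) = 1.88 * (0.83 - -1.37) = 4.136
exp(-4.136) = 0.016
P = 1 / (1 + 0.016)
P = 0.9843

0.9843


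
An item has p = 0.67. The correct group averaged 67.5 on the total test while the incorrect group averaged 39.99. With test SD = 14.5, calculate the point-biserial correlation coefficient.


q = 1 - p = 0.33
rpb = ((M1 - M0) / SD) * sqrt(p * q)
rpb = ((67.5 - 39.99) / 14.5) * sqrt(0.67 * 0.33)
rpb = 0.8921

0.8921


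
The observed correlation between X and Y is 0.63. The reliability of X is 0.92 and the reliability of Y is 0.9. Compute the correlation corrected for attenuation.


r_corrected = rxy / sqrt(rxx * ryy)
= 0.63 / sqrt(0.92 * 0.9)
= 0.63 / sqrt(0.828)
= 0.63 / 0.909945
r_corrected = 0.6923

0.6923


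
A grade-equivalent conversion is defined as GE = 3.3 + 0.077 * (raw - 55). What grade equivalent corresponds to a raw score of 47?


raw - median = 47 - 55 = -8
slope * diff = 0.077 * -8 = -0.616
GE = 3.3 + -0.616
GE = 2.684

2.684


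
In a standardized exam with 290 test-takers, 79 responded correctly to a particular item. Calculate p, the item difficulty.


Item difficulty p = number correct / total examinees
p = 79 / 290
p = 0.2724

0.2724


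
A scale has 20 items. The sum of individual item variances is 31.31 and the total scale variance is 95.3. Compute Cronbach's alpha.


alpha = (k/(k-1)) * (1 - sum(si^2)/s_total^2)
= (20/19) * (1 - 31.31/95.3)
alpha = 0.7068

0.7068


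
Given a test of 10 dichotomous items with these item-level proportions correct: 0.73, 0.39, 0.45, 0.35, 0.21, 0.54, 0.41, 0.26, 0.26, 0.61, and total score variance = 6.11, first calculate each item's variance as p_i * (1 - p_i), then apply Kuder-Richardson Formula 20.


For each item, compute p_i * q_i:
  Item 1: 0.73 * 0.27 = 0.1971
  Item 2: 0.39 * 0.61 = 0.2379
  Item 3: 0.45 * 0.55 = 0.2475
  Item 4: 0.35 * 0.65 = 0.2275
  Item 5: 0.21 * 0.79 = 0.1659
  Item 6: 0.54 * 0.46 = 0.2484
  Item 7: 0.41 * 0.59 = 0.2419
  Item 8: 0.26 * 0.74 = 0.1924
  Item 9: 0.26 * 0.74 = 0.1924
  Item 10: 0.61 * 0.39 = 0.2379
Sum(p_i * q_i) = 0.1971 + 0.2379 + 0.2475 + 0.2275 + 0.1659 + 0.2484 + 0.2419 + 0.1924 + 0.1924 + 0.2379 = 2.1889
KR-20 = (k/(k-1)) * (1 - Sum(p_i*q_i) / Var_total)
= (10/9) * (1 - 2.1889/6.11)
= 1.1111 * 0.6418
KR-20 = 0.7131

0.7131


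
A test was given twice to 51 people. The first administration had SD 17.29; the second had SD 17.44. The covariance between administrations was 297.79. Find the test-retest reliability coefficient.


r = cov(X,Y) / (SD_X * SD_Y)
r = 297.79 / (17.29 * 17.44)
r = 297.79 / 301.5376
r = 0.9876

0.9876


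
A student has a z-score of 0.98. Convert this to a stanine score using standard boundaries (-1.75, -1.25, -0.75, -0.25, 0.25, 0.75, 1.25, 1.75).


Stanine boundaries: [-1.75, -1.25, -0.75, -0.25, 0.25, 0.75, 1.25, 1.75]
z = 0.98
Check each boundary:
  z >= -1.75 -> could be stanine 2
  z >= -1.25 -> could be stanine 3
  z >= -0.75 -> could be stanine 4
  z >= -0.25 -> could be stanine 5
  z >= 0.25 -> could be stanine 6
  z >= 0.75 -> could be stanine 7
  z < 1.25
  z < 1.75
Highest qualifying boundary gives stanine = 7

7


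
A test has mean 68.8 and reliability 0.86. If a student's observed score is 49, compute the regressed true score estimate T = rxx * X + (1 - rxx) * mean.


T_est = rxx * X + (1 - rxx) * mean
T_est = 0.86 * 49 + 0.14 * 68.8
T_est = 42.14 + 9.632
T_est = 51.772

51.772


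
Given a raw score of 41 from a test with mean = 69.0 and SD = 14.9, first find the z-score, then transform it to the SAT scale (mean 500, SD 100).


z = (X - mean) / SD = (41 - 69.0) / 14.9
z = -28.0 / 14.9
z = -1.8792
SAT-scale = SAT = 500 + 100z
Carry z at full precision (z = -28.0 / 14.9) into the conversion:
SAT-scale = 500 + 100 * (-28.0 / 14.9) = 500 + -2800 / 14.9
SAT-scale = 500 + -187.9195
SAT-scale = 312.0805

312.0805


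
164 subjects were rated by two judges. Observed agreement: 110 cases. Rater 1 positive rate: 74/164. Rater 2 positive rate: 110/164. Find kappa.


P_o = 110/164 = 0.670732
P_e = (74*110 + 90*54) / 26896 = 0.483343
kappa = (P_o - P_e) / (1 - P_e)
kappa = (0.670732 - 0.483343) / (1 - 0.483343)
kappa = 0.3627

0.3627


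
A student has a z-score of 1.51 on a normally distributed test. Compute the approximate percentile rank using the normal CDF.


CDF(z) = 0.5 * (1 + erf(z/sqrt(2)))
erf(1.0677) = 0.869
CDF = 0.9345
Percentile rank = 0.9345 * 100 = 93.45

93.45


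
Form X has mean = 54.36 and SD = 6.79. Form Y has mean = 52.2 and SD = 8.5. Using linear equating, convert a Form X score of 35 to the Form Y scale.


slope = SD_Y / SD_X = 8.5 / 6.79 ~ 1.2518
intercept = mean_Y - slope * mean_X = 52.2 - (8.5 / 6.79) * 54.36 ~ -15.8501
Y = slope * X + intercept. To avoid rounding drift from the rounded slope/intercept, evaluate the equivalent form Y = mean_Y + SD_Y * (X - mean_X) / SD_X at full precision:
Y = 52.2 + 8.5 * (35 - 54.36) / 6.79
Y = 52.2 - 8.5 * 19.36 / 6.79
Y = 52.2 - 164.56 / 6.79
Y = 52.2 - 24.2356
Y = 27.9644

27.9644


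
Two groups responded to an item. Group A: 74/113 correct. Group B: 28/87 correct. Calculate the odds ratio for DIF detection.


Odds_A = 74/39 = 1.8974
Odds_B = 28/59 = 0.4746
OR = Odds_A / Odds_B = 1.8974 / 0.4746
Exactly, OR = (74 * 59) / (39 * 28) = 4366 / 1092
OR = 3.9982

3.9982


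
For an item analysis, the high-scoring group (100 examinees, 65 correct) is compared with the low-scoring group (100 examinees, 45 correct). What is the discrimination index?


p_upper = 65/100 = 0.65
p_lower = 45/100 = 0.45
D = 0.65 - 0.45 = 0.2

0.2


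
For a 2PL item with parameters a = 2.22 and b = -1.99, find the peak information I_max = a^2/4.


For 2PL, max info at theta = b = -1.99
I_max = a^2 / 4 = 2.22^2 / 4
= 4.9284 / 4
I_max = 1.2321

1.2321


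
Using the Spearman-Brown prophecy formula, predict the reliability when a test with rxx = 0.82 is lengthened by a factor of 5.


r_new = (n * rxx) / (1 + (n-1) * rxx)
r_new = (5 * 0.82) / (1 + 4 * 0.82)
r_new = 4.1 / 4.28
r_new = 0.9579

0.9579


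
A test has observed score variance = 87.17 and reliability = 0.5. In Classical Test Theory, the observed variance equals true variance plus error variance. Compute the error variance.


var_true = rxx * var_obs = 0.5 * 87.17 = 43.585
var_error = var_obs - var_true
var_error = 87.17 - 43.585
var_error = 43.585

43.585


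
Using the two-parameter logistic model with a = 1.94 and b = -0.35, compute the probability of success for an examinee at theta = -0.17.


a*(theta - b) = 1.94 * (-0.17 - -0.35) = 0.3492
exp(-0.3492) = 0.7053
P = 1 / (1 + 0.7053)
P = 0.5864

0.5864


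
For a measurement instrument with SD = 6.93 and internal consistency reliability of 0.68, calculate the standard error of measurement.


SEM = SD * sqrt(1 - rxx)
SEM = 6.93 * sqrt(1 - 0.68)
SEM = 6.93 * sqrt(0.32) = 6.93 * 0.565685
SEM = 3.9202

3.9202


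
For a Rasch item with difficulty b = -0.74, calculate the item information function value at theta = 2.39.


P = 1/(1+exp(-(2.39--0.74))) = 0.9581
I = P*(1-P) = 0.9581 * 0.0419
I = 0.0401

0.0401


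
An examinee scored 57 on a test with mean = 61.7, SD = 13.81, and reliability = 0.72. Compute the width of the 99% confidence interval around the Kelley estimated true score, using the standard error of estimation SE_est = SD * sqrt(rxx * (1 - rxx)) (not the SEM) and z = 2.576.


True score estimate = 0.72*57 + 0.28*61.7 = 58.316
SE_est = SD * sqrt(rxx * (1 - rxx)) = 13.81 * sqrt(0.72 * 0.28) = 13.81 * sqrt(0.2016) = 6.200675
CI = T_est +/- z * SE_est, so width = 2 * z * SE_est = 2 * 2.576 * 6.200675
Width = 31.9459

31.9459


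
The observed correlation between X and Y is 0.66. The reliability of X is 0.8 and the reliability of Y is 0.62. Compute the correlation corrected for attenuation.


r_corrected = rxy / sqrt(rxx * ryy)
= 0.66 / sqrt(0.8 * 0.62)
= 0.66 / sqrt(0.496)
= 0.66 / 0.704273
r_corrected = 0.9371

0.9371


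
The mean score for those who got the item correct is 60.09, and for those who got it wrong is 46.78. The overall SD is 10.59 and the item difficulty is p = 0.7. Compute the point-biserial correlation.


q = 1 - p = 0.3
rpb = ((M1 - M0) / SD) * sqrt(p * q)
rpb = ((60.09 - 46.78) / 10.59) * sqrt(0.7 * 0.3)
rpb = 0.576

0.576


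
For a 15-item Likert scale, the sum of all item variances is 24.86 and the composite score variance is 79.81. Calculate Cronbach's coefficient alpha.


alpha = (k/(k-1)) * (1 - sum(si^2)/s_total^2)
= (15/14) * (1 - 24.86/79.81)
alpha = 0.7377

0.7377


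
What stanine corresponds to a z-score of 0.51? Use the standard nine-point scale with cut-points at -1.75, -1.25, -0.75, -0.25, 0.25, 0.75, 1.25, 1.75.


Stanine boundaries: [-1.75, -1.25, -0.75, -0.25, 0.25, 0.75, 1.25, 1.75]
z = 0.51
Check each boundary:
  z >= -1.75 -> could be stanine 2
  z >= -1.25 -> could be stanine 3
  z >= -0.75 -> could be stanine 4
  z >= -0.25 -> could be stanine 5
  z >= 0.25 -> could be stanine 6
  z < 0.75
  z < 1.25
  z < 1.75
Highest qualifying boundary gives stanine = 6

6


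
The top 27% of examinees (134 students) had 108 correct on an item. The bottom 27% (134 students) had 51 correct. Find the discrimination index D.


p_upper = 108/134 = 0.806
p_lower = 51/134 = 0.3806
D = 0.806 - 0.3806 = 0.4254

0.4254


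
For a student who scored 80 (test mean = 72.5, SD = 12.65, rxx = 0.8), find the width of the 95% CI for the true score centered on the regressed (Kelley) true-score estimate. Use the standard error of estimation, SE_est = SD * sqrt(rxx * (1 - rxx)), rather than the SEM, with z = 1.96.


True score estimate = 0.8*80 + 0.2*72.5 = 78.5
SE_est = SD * sqrt(rxx * (1 - rxx)) = 12.65 * sqrt(0.8 * 0.2) = 12.65 * sqrt(0.16) = 5.06
CI = T_est +/- z * SE_est, so width = 2 * z * SE_est = 2 * 1.96 * 5.06
Width = 19.8352

19.8352


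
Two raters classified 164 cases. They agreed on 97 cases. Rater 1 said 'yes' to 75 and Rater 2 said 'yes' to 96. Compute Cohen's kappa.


P_o = 97/164 = 0.591463
P_e = (75*96 + 89*68) / 26896 = 0.492713
kappa = (P_o - P_e) / (1 - P_e)
kappa = (0.591463 - 0.492713) / (1 - 0.492713)
kappa = 0.1947

0.1947


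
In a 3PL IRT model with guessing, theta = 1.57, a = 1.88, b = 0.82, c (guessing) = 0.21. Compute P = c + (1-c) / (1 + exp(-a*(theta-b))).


logit = 1.88*(1.57 - 0.82) = 1.41
P* = 1/(1 + exp(-1.41)) = 0.8038
P = 0.21 + (1 - 0.21) * 0.8038
P = 0.845

0.845


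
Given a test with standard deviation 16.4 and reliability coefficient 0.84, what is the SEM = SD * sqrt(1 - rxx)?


SEM = SD * sqrt(1 - rxx)
SEM = 16.4 * sqrt(1 - 0.84)
SEM = 16.4 * sqrt(0.16) = 16.4 * 0.4
SEM = 6.56

6.56


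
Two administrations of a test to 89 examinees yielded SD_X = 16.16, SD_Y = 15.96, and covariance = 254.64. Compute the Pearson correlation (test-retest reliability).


r = cov(X,Y) / (SD_X * SD_Y)
r = 254.64 / (16.16 * 15.96)
r = 254.64 / 257.9136
r = 0.9873

0.9873


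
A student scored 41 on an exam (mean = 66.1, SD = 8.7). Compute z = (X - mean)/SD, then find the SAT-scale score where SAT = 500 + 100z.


z = (X - mean) / SD = (41 - 66.1) / 8.7
z = -25.1 / 8.7
z = -2.8851
SAT-scale = SAT = 500 + 100z
Carry z at full precision (z = -25.1 / 8.7) into the conversion:
SAT-scale = 500 + 100 * (-25.1 / 8.7) = 500 + -2510 / 8.7
SAT-scale = 500 + -288.5057
SAT-scale = 211.4943

211.4943


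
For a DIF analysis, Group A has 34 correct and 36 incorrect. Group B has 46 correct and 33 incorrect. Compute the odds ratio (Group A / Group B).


Odds_A = 34/36 = 0.9444
Odds_B = 46/33 = 1.3939
OR = Odds_A / Odds_B = 0.9444 / 1.3939
Exactly, OR = (34 * 33) / (36 * 46) = 1122 / 1656
OR = 0.6775

0.6775


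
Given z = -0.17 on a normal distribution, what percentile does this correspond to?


CDF(z) = 0.5 * (1 + erf(z/sqrt(2)))
erf(-0.1202) = -0.135
CDF = 0.4325
Percentile rank = 0.4325 * 100 = 43.25

43.25


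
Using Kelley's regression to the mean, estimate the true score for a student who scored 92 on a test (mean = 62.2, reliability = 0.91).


T_est = rxx * X + (1 - rxx) * mean
T_est = 0.91 * 92 + 0.09 * 62.2
T_est = 83.72 + 5.598
T_est = 89.318

89.318


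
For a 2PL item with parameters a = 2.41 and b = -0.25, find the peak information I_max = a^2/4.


For 2PL, max info at theta = b = -0.25
I_max = a^2 / 4 = 2.41^2 / 4
= 5.8081 / 4
I_max = 1.452

1.452


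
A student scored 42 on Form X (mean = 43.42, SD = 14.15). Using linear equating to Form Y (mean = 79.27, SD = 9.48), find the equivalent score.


slope = SD_Y / SD_X = 9.48 / 14.15 ~ 0.67
intercept = mean_Y - slope * mean_X = 79.27 - (9.48 / 14.15) * 43.42 ~ 50.1801
Y = slope * X + intercept. To avoid rounding drift from the rounded slope/intercept, evaluate the equivalent form Y = mean_Y + SD_Y * (X - mean_X) / SD_X at full precision:
Y = 79.27 + 9.48 * (42 - 43.42) / 14.15
Y = 79.27 - 9.48 * 1.42 / 14.15
Y = 79.27 - 13.4616 / 14.15
Y = 79.27 - 0.9513
Y = 78.3187

78.3187


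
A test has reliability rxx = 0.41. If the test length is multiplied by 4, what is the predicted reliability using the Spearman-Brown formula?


r_new = (n * rxx) / (1 + (n-1) * rxx)
r_new = (4 * 0.41) / (1 + 3 * 0.41)
r_new = 1.64 / 2.23
r_new = 0.7354

0.7354


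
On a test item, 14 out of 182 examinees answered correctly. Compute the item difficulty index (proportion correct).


Item difficulty p = number correct / total examinees
p = 14 / 182
p = 0.0769

0.0769


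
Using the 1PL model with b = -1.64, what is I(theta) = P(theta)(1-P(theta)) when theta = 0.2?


P = 1/(1+exp(-(0.2--1.64))) = 0.8629
I = P*(1-P) = 0.8629 * 0.1371
I = 0.1183

0.1183


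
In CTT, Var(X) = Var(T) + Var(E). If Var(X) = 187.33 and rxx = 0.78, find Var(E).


var_true = rxx * var_obs = 0.78 * 187.33 = 146.1174
var_error = var_obs - var_true
var_error = 187.33 - 146.1174
var_error = 41.2126

41.2126


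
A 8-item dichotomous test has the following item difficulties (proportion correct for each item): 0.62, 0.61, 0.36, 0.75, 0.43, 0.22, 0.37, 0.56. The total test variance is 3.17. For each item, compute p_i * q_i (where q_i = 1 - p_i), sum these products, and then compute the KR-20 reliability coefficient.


For each item, compute p_i * q_i:
  Item 1: 0.62 * 0.38 = 0.2356
  Item 2: 0.61 * 0.39 = 0.2379
  Item 3: 0.36 * 0.64 = 0.2304
  Item 4: 0.75 * 0.25 = 0.1875
  Item 5: 0.43 * 0.57 = 0.2451
  Item 6: 0.22 * 0.78 = 0.1716
  Item 7: 0.37 * 0.63 = 0.2331
  Item 8: 0.56 * 0.44 = 0.2464
Sum(p_i * q_i) = 0.2356 + 0.2379 + 0.2304 + 0.1875 + 0.2451 + 0.1716 + 0.2331 + 0.2464 = 1.7876
KR-20 = (k/(k-1)) * (1 - Sum(p_i*q_i) / Var_total)
= (8/7) * (1 - 1.7876/3.17)
= 1.1429 * 0.4361
KR-20 = 0.4984

0.4984


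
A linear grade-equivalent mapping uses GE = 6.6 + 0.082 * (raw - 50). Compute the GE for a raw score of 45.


raw - median = 45 - 50 = -5
slope * diff = 0.082 * -5 = -0.41
GE = 6.6 + -0.41
GE = 6.19

6.19


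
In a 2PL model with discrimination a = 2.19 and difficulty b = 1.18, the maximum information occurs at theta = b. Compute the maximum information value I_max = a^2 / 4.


For 2PL, max info at theta = b = 1.18
I_max = a^2 / 4 = 2.19^2 / 4
= 4.7961 / 4
I_max = 1.199

1.199


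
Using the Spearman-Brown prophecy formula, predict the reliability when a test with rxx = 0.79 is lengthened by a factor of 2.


r_new = (n * rxx) / (1 + (n-1) * rxx)
r_new = (2 * 0.79) / (1 + 1 * 0.79)
r_new = 1.58 / 1.79
r_new = 0.8827

0.8827


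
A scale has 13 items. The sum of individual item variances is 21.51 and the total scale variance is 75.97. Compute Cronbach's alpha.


alpha = (k/(k-1)) * (1 - sum(si^2)/s_total^2)
= (13/12) * (1 - 21.51/75.97)
alpha = 0.7766

0.7766


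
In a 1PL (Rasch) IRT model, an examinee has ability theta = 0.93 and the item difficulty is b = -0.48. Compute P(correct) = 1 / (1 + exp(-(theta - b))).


theta - b = 0.93 - -0.48 = 1.41
exp(-(theta - b)) = exp(-1.41) = 0.2441
P = 1 / (1 + 0.2441)
P = 0.8038

0.8038


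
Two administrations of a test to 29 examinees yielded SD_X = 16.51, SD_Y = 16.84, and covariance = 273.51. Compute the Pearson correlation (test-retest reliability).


r = cov(X,Y) / (SD_X * SD_Y)
r = 273.51 / (16.51 * 16.84)
r = 273.51 / 278.0284
r = 0.9837

0.9837


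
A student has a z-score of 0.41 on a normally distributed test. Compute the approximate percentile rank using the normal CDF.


CDF(z) = 0.5 * (1 + erf(z/sqrt(2)))
erf(0.2899) = 0.3182
CDF = 0.6591
Percentile rank = 0.6591 * 100 = 65.91

65.91


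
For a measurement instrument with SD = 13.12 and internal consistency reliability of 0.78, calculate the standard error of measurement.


SEM = SD * sqrt(1 - rxx)
SEM = 13.12 * sqrt(1 - 0.78)
SEM = 13.12 * sqrt(0.22) = 13.12 * 0.469042
SEM = 6.1538

6.1538


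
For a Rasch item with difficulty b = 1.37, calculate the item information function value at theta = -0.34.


P = 1/(1+exp(-(-0.34-1.37))) = 0.1532
I = P*(1-P) = 0.1532 * 0.8468
I = 0.1297

0.1297


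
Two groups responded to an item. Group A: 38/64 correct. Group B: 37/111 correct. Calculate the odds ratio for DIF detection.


Odds_A = 38/26 = 1.4615
Odds_B = 37/74 = 0.5
OR = Odds_A / Odds_B = 1.4615 / 0.5
Exactly, OR = (38 * 74) / (26 * 37) = 2812 / 962
OR = 2.9231

2.9231


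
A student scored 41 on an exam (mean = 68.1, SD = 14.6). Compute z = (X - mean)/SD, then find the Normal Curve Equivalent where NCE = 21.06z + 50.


z = (X - mean) / SD = (41 - 68.1) / 14.6
z = -27.1 / 14.6
z = -1.8562
NCE = NCE = 21.06z + 50
Carry z at full precision (z = -27.1 / 14.6) into the conversion:
NCE = 21.06 * (-27.1 / 14.6) + 50 = -570.726 / 14.6 + 50
NCE = -39.0908 + 50
NCE = 10.9092

10.9092


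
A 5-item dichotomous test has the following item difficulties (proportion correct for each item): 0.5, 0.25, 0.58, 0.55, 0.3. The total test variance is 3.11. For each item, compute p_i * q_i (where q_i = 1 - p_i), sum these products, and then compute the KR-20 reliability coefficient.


For each item, compute p_i * q_i:
  Item 1: 0.5 * 0.5 = 0.25
  Item 2: 0.25 * 0.75 = 0.1875
  Item 3: 0.58 * 0.42 = 0.2436
  Item 4: 0.55 * 0.45 = 0.2475
  Item 5: 0.3 * 0.7 = 0.21
Sum(p_i * q_i) = 0.25 + 0.1875 + 0.2436 + 0.2475 + 0.21 = 1.1386
KR-20 = (k/(k-1)) * (1 - Sum(p_i*q_i) / Var_total)
= (5/4) * (1 - 1.1386/3.11)
= 1.25 * 0.6339
KR-20 = 0.7924

0.7924


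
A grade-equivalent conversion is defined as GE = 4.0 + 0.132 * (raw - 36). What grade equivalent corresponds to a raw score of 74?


raw - median = 74 - 36 = 38
slope * diff = 0.132 * 38 = 5.016
GE = 4.0 + 5.016
GE = 9.016

9.016


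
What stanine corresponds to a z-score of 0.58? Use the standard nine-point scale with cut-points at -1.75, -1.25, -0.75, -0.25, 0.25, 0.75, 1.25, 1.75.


Stanine boundaries: [-1.75, -1.25, -0.75, -0.25, 0.25, 0.75, 1.25, 1.75]
z = 0.58
Check each boundary:
  z >= -1.75 -> could be stanine 2
  z >= -1.25 -> could be stanine 3
  z >= -0.75 -> could be stanine 4
  z >= -0.25 -> could be stanine 5
  z >= 0.25 -> could be stanine 6
  z < 0.75
  z < 1.25
  z < 1.75
Highest qualifying boundary gives stanine = 6

6


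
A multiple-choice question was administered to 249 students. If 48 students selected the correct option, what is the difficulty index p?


Item difficulty p = number correct / total examinees
p = 48 / 249
p = 0.1928

0.1928


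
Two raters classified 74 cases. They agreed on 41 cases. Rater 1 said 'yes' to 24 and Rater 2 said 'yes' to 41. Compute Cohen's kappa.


P_o = 41/74 = 0.554054
P_e = (24*41 + 50*33) / 5476 = 0.481008
kappa = (P_o - P_e) / (1 - P_e)
kappa = (0.554054 - 0.481008) / (1 - 0.481008)
kappa = 0.1407

0.1407


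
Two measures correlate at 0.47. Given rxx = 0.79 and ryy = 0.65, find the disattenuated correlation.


r_corrected = rxy / sqrt(rxx * ryy)
= 0.47 / sqrt(0.79 * 0.65)
= 0.47 / sqrt(0.5135)
= 0.47 / 0.716589
r_corrected = 0.6559

0.6559


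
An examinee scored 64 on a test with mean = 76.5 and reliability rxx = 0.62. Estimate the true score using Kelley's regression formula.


T_est = rxx * X + (1 - rxx) * mean
T_est = 0.62 * 64 + 0.38 * 76.5
T_est = 39.68 + 29.07
T_est = 68.75

68.75


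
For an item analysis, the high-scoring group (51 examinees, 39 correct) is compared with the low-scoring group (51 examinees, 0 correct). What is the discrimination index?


p_upper = 39/51 = 0.7647
p_lower = 0/51 = 0.0
D = 0.7647 - 0.0 = 0.7647

0.7647


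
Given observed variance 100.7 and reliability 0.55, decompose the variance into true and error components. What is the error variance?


var_true = rxx * var_obs = 0.55 * 100.7 = 55.385
var_error = var_obs - var_true
var_error = 100.7 - 55.385
var_error = 45.315

45.315


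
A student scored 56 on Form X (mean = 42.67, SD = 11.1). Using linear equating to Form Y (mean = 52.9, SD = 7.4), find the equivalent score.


slope = SD_Y / SD_X = 7.4 / 11.1 ~ 0.6667
intercept = mean_Y - slope * mean_X = 52.9 - (7.4 / 11.1) * 42.67 ~ 24.4533
Y = slope * X + intercept. To avoid rounding drift from the rounded slope/intercept, evaluate the equivalent form Y = mean_Y + SD_Y * (X - mean_X) / SD_X at full precision:
Y = 52.9 + 7.4 * (56 - 42.67) / 11.1
Y = 52.9 + 7.4 * 13.33 / 11.1
Y = 52.9 + 98.642 / 11.1
Y = 52.9 + 8.8867
Y = 61.7867

61.7867


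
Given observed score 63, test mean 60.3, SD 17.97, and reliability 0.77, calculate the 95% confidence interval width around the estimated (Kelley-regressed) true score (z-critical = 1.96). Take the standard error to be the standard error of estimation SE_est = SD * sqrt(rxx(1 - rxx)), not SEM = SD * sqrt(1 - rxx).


True score estimate = 0.77*63 + 0.23*60.3 = 62.379
SE_est = SD * sqrt(rxx * (1 - rxx)) = 17.97 * sqrt(0.77 * 0.23) = 17.97 * sqrt(0.1771) = 7.56236
CI = T_est +/- z * SE_est, so width = 2 * z * SE_est = 2 * 1.96 * 7.56236
Width = 29.6445

29.6445


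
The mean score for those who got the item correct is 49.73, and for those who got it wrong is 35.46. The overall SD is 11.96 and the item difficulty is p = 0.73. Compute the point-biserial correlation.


q = 1 - p = 0.27
rpb = ((M1 - M0) / SD) * sqrt(p * q)
rpb = ((49.73 - 35.46) / 11.96) * sqrt(0.73 * 0.27)
rpb = 0.5297

0.5297


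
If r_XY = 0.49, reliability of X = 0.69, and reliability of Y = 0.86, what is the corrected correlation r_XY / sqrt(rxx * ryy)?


r_corrected = rxy / sqrt(rxx * ryy)
= 0.49 / sqrt(0.69 * 0.86)
= 0.49 / sqrt(0.5934)
= 0.49 / 0.770325
r_corrected = 0.6361

0.6361


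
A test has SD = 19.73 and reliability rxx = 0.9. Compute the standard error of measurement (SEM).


SEM = SD * sqrt(1 - rxx)
SEM = 19.73 * sqrt(1 - 0.9)
SEM = 19.73 * sqrt(0.1) = 19.73 * 0.316228
SEM = 6.2392

6.2392


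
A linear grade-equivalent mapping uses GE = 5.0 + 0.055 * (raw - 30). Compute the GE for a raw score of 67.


raw - median = 67 - 30 = 37
slope * diff = 0.055 * 37 = 2.035
GE = 5.0 + 2.035
GE = 7.035

7.035


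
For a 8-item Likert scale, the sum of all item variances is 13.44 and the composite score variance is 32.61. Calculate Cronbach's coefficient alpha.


alpha = (k/(k-1)) * (1 - sum(si^2)/s_total^2)
= (8/7) * (1 - 13.44/32.61)
alpha = 0.6718

0.6718


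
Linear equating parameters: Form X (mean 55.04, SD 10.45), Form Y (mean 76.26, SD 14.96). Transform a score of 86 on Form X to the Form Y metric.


slope = SD_Y / SD_X = 14.96 / 10.45 ~ 1.4316
intercept = mean_Y - slope * mean_X = 76.26 - (14.96 / 10.45) * 55.04 ~ -2.5341
Y = slope * X + intercept. To avoid rounding drift from the rounded slope/intercept, evaluate the equivalent form Y = mean_Y + SD_Y * (X - mean_X) / SD_X at full precision:
Y = 76.26 + 14.96 * (86 - 55.04) / 10.45
Y = 76.26 + 14.96 * 30.96 / 10.45
Y = 76.26 + 463.1616 / 10.45
Y = 76.26 + 44.3217
Y = 120.5817

120.5817


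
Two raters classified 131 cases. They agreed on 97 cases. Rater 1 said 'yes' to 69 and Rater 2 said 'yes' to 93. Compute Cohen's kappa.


P_o = 97/131 = 0.740458
P_e = (69*93 + 62*38) / 17161 = 0.511217
kappa = (P_o - P_e) / (1 - P_e)
kappa = (0.740458 - 0.511217) / (1 - 0.511217)
kappa = 0.469

0.469


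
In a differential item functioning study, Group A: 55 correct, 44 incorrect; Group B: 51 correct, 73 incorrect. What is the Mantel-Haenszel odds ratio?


Odds_A = 55/44 = 1.25
Odds_B = 51/73 = 0.6986
OR = Odds_A / Odds_B = 1.25 / 0.6986
Exactly, OR = (55 * 73) / (44 * 51) = 4015 / 2244
OR = 1.7892

1.7892


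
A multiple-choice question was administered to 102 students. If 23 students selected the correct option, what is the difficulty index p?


Item difficulty p = number correct / total examinees
p = 23 / 102
p = 0.2255

0.2255


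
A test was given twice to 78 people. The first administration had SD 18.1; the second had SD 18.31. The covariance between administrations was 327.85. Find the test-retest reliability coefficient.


r = cov(X,Y) / (SD_X * SD_Y)
r = 327.85 / (18.1 * 18.31)
r = 327.85 / 331.411
r = 0.9893

0.9893


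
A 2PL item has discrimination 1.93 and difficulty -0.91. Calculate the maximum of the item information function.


For 2PL, max info at theta = b = -0.91
I_max = a^2 / 4 = 1.93^2 / 4
= 3.7249 / 4
I_max = 0.9312

0.9312


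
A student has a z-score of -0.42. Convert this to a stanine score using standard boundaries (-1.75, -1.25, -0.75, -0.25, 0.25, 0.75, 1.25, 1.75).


Stanine boundaries: [-1.75, -1.25, -0.75, -0.25, 0.25, 0.75, 1.25, 1.75]
z = -0.42
Check each boundary:
  z >= -1.75 -> could be stanine 2
  z >= -1.25 -> could be stanine 3
  z >= -0.75 -> could be stanine 4
  z < -0.25
  z < 0.25
  z < 0.75
  z < 1.25
  z < 1.75
Highest qualifying boundary gives stanine = 4

4


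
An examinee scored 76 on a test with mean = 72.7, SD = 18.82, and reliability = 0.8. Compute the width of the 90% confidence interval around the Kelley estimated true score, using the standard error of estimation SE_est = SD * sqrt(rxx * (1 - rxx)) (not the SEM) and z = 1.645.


True score estimate = 0.8*76 + 0.2*72.7 = 75.34
SE_est = SD * sqrt(rxx * (1 - rxx)) = 18.82 * sqrt(0.8 * 0.2) = 18.82 * sqrt(0.16) = 7.528
CI = T_est +/- z * SE_est, so width = 2 * z * SE_est = 2 * 1.645 * 7.528
Width = 24.7671

24.7671
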